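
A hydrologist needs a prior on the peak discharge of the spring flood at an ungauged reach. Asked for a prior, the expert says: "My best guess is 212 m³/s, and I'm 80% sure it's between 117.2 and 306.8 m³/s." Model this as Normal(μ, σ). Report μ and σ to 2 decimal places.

A symmetric 80% interval runs μ ± z·σ with z = 1.282.
Half-width = 94.8, so σ = 94.8/1.282 = 73.97.
μ is the stated best guess, 212.00.

μ = 212.00, σ = 73.97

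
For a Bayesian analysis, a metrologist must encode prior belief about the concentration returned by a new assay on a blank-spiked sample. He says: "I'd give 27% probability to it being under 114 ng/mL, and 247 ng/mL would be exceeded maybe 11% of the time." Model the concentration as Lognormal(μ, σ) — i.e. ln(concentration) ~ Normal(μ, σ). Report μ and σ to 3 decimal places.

μ ≈ 4.994, σ ≈ 0.420

If T ~ Lognormal(μ,σ) then ln T ~ Normal(μ,σ), so the p-quantile of ln T is μ + z_p·σ.
ln(114) = 4.736 and ln(247) = 5.509; z_{0.27} = -0.6128, z_{0.89} = 1.227.
σ = (5.509 − 4.736)/(1.227 − (-0.6128)) = 0.420.
μ = 4.736 − (-0.6128)·0.420 = 4.994.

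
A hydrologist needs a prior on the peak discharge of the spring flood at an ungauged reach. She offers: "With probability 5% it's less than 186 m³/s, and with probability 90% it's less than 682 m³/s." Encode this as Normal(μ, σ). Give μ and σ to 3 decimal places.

μ = 464.788, σ = 169.491

The p-quantile of Normal(μ,σ) is μ + z_p·σ, with z_{0.05} = -1.645 and z_{0.9} = 1.282.
Eliminate σ: μ = (z₂·x₁ − z₁·x₂)/(z₂ − z₁) = (1.282·186 − (-1.645)·682)/2.926 = 464.788.
Then σ = (x₂ − x₁)/(z₂ − z₁) = (682 − 186)/2.926 = 169.491.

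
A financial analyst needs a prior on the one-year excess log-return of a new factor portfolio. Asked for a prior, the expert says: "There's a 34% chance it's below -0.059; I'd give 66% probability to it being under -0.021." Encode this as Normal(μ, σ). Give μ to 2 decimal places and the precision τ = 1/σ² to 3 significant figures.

The p-quantile of Normal(μ,σ) is μ + z_p·σ, with z_{0.34} = -0.4125 and z_{0.66} = 0.4125.
Eliminate σ: μ = (z₂·x₁ − z₁·x₂)/(z₂ − z₁) = (0.4125·-0.059 − (-0.4125)·-0.021)/0.8249 = -0.04.
Then σ = (x₂ − x₁)/(z₂ − z₁) = (-0.021 − -0.059)/0.8249 = 0.05.
Precision τ = 1/σ² = 1/0.04606² = 471.

μ = -0.04, τ = 471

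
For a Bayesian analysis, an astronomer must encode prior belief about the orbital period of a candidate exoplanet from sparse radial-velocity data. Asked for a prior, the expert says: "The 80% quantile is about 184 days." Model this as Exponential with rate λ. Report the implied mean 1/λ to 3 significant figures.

P(T < 184.0) = 1 − e^(−λ·184.0) = 0.8, so λ = −ln(1−0.8)/184.0 = −ln(0.2)/184.0 = 0.00875.
Mean = 1/λ = 114 days.

mean ≈ 114 days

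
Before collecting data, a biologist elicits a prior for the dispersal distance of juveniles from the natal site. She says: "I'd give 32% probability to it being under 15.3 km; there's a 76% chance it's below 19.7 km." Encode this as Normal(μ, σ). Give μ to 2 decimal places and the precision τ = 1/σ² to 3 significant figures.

μ = 17.05, τ = 0.0712

The p-quantile of Normal(μ,σ) is μ + z_p·σ, with z_{0.32} = -0.4677 and z_{0.76} = 0.7063.
Eliminate σ: μ = (z₂·x₁ − z₁·x₂)/(z₂ − z₁) = (0.7063·15.3 − (-0.4677)·19.7)/1.174 = 17.05.
Then σ = (x₂ − x₁)/(z₂ − z₁) = (19.7 − 15.3)/1.174 = 3.75.
Precision τ = 1/σ² = 1/3.748² = 0.0712.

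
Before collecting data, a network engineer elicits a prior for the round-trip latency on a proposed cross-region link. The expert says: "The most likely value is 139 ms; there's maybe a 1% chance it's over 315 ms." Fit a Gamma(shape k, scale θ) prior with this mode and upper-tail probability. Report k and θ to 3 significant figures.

Gamma(k,θ) with k>1 has mode (k−1)θ, so θ = 139/(k−1).
Need P(X < 315) = 0.99 with θ tied to k this way. Start at k = 2, θ = 139: P(X<315) ≈ 0.661.
Too low — raise k to concentrate. Iterating converges to k ≈ 8.16.
Then θ = 139/(8.16−1) ≈ 19.4.

k ≈ 8.16, θ ≈ 19.4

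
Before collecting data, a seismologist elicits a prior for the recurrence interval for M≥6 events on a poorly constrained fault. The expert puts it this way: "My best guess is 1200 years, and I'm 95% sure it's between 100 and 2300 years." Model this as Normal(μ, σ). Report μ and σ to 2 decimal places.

A symmetric 95% interval runs μ ± z·σ with z = 1.96.
Half-width = 1100, so σ = 1100/1.96 = 561.23.
μ is the stated best guess, 1200.00.

μ = 1200.00, σ = 561.23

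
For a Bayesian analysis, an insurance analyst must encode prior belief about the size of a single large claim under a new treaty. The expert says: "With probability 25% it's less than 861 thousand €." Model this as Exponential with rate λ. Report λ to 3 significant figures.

P(T < 861.0) = 1 − e^(−λ·861.0) = 0.25, so λ = −ln(1−0.25)/861.0 = −ln(0.75)/861.0 = 0.000334.

λ ≈ 0.000334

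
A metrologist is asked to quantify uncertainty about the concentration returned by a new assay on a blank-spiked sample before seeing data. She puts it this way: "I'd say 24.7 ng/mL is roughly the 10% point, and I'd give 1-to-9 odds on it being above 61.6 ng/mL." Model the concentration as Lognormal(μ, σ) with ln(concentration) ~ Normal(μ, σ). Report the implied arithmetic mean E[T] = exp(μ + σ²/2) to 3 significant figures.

E[T] ≈ 41.6 ng/mL

If T ~ Lognormal(μ,σ) then ln T ~ Normal(μ,σ), so the p-quantile of ln T is μ + z_p·σ.
ln(24.7) = 3.207 and ln(61.6) = 4.121; z_{0.1} = -1.282, z_{0.9} = 1.282.
σ = (4.121 − 3.207)/(1.282 − (-1.282)) = 0.357.
μ = 3.207 − (-1.282)·0.357 = 3.664.
E[T] = exp(μ + σ²/2) = exp(3.664 + 0.0636) = 41.6 ng/mL.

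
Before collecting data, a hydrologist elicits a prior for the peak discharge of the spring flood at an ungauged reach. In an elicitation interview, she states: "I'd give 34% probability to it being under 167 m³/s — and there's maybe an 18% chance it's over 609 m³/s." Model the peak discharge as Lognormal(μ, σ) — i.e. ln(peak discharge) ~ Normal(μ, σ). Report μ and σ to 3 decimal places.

μ ≈ 5.520, σ ≈ 0.974

If T ~ Lognormal(μ,σ) then ln T ~ Normal(μ,σ), so the p-quantile of ln T is μ + z_p·σ.
ln(167) = 5.118 and ln(609) = 6.412; z_{0.34} = -0.4125, z_{0.82} = 0.9154.
σ = (6.412 − 5.118)/(0.9154 − (-0.4125)) = 0.974.
μ = 5.118 − (-0.4125)·0.974 = 5.520.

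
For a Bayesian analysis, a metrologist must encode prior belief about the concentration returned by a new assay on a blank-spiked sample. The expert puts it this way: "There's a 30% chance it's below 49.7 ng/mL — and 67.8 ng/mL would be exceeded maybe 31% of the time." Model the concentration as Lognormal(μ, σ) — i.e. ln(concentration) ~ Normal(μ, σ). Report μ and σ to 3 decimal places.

If T ~ Lognormal(μ,σ) then ln T ~ Normal(μ,σ), so the p-quantile of ln T is μ + z_p·σ.
ln(49.7) = 3.906 and ln(67.8) = 4.217; z_{0.3} = -0.5244, z_{0.69} = 0.4959.
σ = (4.217 − 3.906)/(0.4959 − (-0.5244)) = 0.304.
μ = 3.906 − (-0.5244)·0.304 = 4.066.

μ ≈ 4.066, σ ≈ 0.304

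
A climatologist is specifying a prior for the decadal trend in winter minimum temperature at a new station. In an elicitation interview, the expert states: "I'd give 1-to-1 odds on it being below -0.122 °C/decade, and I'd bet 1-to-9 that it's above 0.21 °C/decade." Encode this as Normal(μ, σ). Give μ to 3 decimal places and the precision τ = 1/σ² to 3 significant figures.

The p-quantile of Normal(μ,σ) is μ + z_p·σ, with z_{0.5} = 0 and z_{0.9} = 1.282.
Eliminate σ: μ = (z₂·x₁ − z₁·x₂)/(z₂ − z₁) = (1.282·-0.122 − (0)·0.21)/1.282 = -0.122.
Then σ = (x₂ − x₁)/(z₂ − z₁) = (0.21 − -0.122)/1.282 = 0.259.
Precision τ = 1/σ² = 1/0.2591² = 14.9.

μ = -0.122, τ = 14.9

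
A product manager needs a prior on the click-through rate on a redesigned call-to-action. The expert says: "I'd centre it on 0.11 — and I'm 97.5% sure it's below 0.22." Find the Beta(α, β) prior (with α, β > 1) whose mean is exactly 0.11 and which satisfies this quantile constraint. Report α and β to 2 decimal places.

α ≈ 4.57, β ≈ 36.96

With mean 0.11 fixed, write α = 0.11s, β = 0.89s where s = α+β.
Need P(θ < 0.22) = 0.975 under Beta(0.11s, 0.89s). Normal approximation: (q−m)/√(m(1−m)/s) ≈ z_{0.975} = 1.96, so s ≈ 0.11·0.89·(1.96)²/(0.22−0.11)² = 31.1.
At s = 31.1: P(θ<0.22) ≈ 0.958. Adjusting to match 0.975 gives s ≈ 41.52.
So α = 0.11·41.52 ≈ 4.57, β = 0.89·41.52 ≈ 36.96.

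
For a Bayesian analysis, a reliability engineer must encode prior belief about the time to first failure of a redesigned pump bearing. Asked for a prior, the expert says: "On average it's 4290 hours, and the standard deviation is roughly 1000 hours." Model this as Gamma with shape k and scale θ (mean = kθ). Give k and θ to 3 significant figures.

k ≈ 18.4, θ ≈ 233

For Gamma(k, scale θ): mean = kθ, variance = kθ², so CV = 1/√k.
CV = SD/mean = 1000/4290 = 0.2331, hence k = 1/CV² = 18.4.
Then θ = mean/k = 4290/18.4 = 233.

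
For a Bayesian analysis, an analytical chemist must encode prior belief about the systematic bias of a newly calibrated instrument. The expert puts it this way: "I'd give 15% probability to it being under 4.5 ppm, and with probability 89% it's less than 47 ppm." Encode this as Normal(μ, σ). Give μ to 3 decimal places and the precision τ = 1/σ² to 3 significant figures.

The p-quantile of Normal(μ,σ) is μ + z_p·σ, with z_{0.15} = -1.036 and z_{0.89} = 1.227.
Eliminate σ: μ = (z₂·x₁ − z₁·x₂)/(z₂ − z₁) = (1.227·4.5 − (-1.036)·47)/2.263 = 23.965.
Then σ = (x₂ − x₁)/(z₂ − z₁) = (47 − 4.5)/2.263 = 18.781.
Precision τ = 1/σ² = 1/18.78² = 0.00284.

μ = 23.965, τ = 0.00284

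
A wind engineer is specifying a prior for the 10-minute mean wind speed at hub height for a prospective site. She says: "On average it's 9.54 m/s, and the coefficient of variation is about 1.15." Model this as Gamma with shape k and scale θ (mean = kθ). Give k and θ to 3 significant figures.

For Gamma(k, scale θ): mean = kθ, variance = kθ², so CV = 1/√k.
CV = 1.15, hence k = 1/CV² = 0.756.
Then θ = mean/k = 9.54/0.756 = 12.6.

k ≈ 0.756, θ ≈ 12.6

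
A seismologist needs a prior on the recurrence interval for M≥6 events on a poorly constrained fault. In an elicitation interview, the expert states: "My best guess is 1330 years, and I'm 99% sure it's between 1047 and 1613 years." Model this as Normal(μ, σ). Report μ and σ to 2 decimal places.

μ = 1330.00, σ = 109.87

A symmetric 99% interval runs μ ± z·σ with z = 2.576.
Half-width = 283, so σ = 283/2.576 = 109.87.
μ is the stated best guess, 1330.00.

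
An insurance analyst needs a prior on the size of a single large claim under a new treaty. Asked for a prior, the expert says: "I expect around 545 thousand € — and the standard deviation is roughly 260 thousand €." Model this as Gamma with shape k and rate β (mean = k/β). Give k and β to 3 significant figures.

For Gamma(k, rate β): mean = k/β, variance = k/β², so CV = 1/√k.
CV = SD/mean = 260/545 = 0.4771, hence k = 1/CV² = 4.39.
Then β = k/mean = 4.39/545 = 0.00806.

k ≈ 4.39, β ≈ 0.00806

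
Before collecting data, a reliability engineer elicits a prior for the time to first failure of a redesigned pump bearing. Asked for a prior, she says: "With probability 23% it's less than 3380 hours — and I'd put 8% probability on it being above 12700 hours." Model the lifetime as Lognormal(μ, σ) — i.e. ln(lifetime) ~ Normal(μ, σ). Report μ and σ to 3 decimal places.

If T ~ Lognormal(μ,σ) then ln T ~ Normal(μ,σ), so the p-quantile of ln T is μ + z_p·σ.
ln(3380) = 8.126 and ln(12700) = 9.449; z_{0.23} = -0.7388, z_{0.92} = 1.405.
σ = (9.449 − 8.126)/(1.405 − (-0.7388)) = 0.617.
μ = 8.126 − (-0.7388)·0.617 = 8.582.

μ ≈ 8.582, σ ≈ 0.617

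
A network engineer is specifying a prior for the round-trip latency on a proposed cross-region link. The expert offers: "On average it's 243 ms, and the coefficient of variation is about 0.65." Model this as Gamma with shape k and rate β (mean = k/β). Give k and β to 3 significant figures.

k ≈ 2.37, β ≈ 0.00974

For Gamma(k, rate β): mean = k/β, variance = k/β², so CV = 1/√k.
CV = 0.65, hence k = 1/CV² = 2.37.
Then β = k/mean = 2.37/243 = 0.00974.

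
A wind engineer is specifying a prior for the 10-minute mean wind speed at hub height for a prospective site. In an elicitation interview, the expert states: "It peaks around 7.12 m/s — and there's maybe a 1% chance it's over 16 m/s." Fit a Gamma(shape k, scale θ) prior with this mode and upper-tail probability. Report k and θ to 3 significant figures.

Gamma(k,θ) with k>1 has mode (k−1)θ, so θ = 7.12/(k−1).
Need P(X < 16) = 0.99 with θ tied to k this way. Start at k = 2, θ = 7.12: P(X<16) ≈ 0.657.
Too low — raise k to concentrate. Iterating converges to k ≈ 8.32.
Then θ = 7.12/(8.32−1) ≈ 0.972.

k ≈ 8.32, θ ≈ 0.972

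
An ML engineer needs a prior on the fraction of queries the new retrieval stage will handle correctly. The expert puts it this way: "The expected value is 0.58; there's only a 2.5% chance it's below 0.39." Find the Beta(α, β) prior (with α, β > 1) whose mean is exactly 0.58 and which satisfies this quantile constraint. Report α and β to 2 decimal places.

With mean 0.58 fixed, write α = 0.58s, β = 0.42s where s = α+β.
Need P(θ < 0.39) = 0.025 under Beta(0.58s, 0.42s). Normal approximation: (q−m)/√(m(1−m)/s) ≈ z_{0.025} = -1.96, so s ≈ 0.58·0.42·(-1.96)²/(0.39−0.58)² = 25.9.
At s = 25.9: P(θ<0.39) ≈ 0.025. Adjusting to match 0.025 gives s ≈ 26.09.
So α = 0.58·26.09 ≈ 15.13, β = 0.42·26.09 ≈ 10.96.

α ≈ 15.13, β ≈ 10.96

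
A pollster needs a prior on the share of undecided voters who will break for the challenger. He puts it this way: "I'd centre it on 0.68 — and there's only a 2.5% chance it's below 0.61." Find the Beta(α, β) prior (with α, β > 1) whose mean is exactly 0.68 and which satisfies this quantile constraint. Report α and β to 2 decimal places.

α ≈ 121.55, β ≈ 57.20

With mean 0.68 fixed, write α = 0.68s, β = 0.32s where s = α+β.
Need P(θ < 0.61) = 0.025 under Beta(0.68s, 0.32s). Normal approximation: (q−m)/√(m(1−m)/s) ≈ z_{0.025} = -1.96, so s ≈ 0.68·0.32·(-1.96)²/(0.61−0.68)² = 170.6.
At s = 170.6: P(θ<0.61) ≈ 0.028. Adjusting to match 0.025 gives s ≈ 178.75.
So α = 0.68·178.75 ≈ 121.55, β = 0.32·178.75 ≈ 57.20.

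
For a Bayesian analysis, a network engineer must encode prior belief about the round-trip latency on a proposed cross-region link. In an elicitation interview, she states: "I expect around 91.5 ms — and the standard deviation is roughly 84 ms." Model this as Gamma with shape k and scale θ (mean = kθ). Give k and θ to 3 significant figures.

For Gamma(k, scale θ): mean = kθ, variance = kθ², so CV = 1/√k.
CV = SD/mean = 84/91.5 = 0.918, hence k = 1/CV² = 1.19.
Then θ = mean/k = 91.5/1.19 = 77.1.

k ≈ 1.19, θ ≈ 77.1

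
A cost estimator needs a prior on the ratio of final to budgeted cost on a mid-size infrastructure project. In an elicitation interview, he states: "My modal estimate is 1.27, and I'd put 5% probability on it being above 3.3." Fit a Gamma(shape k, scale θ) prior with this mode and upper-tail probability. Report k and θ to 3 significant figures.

Gamma(k,θ) with k>1 has mode (k−1)θ, so θ = 1.27/(k−1).
Need P(X < 3.3) = 0.95 with θ tied to k this way. Start at k = 2, θ = 1.27: P(X<3.3) ≈ 0.732.
Too low — raise k to concentrate. Iterating converges to k ≈ 3.96.
Then θ = 1.27/(3.96−1) ≈ 0.428.

k ≈ 3.96, θ ≈ 0.428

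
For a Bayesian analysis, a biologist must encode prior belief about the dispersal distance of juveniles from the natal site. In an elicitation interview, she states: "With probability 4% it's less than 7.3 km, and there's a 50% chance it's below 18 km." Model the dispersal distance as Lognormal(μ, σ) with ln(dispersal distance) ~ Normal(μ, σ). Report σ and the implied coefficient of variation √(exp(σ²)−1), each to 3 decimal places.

If T ~ Lognormal(μ,σ) then ln T ~ Normal(μ,σ), so the p-quantile of ln T is μ + z_p·σ.
ln(7.3) = 1.988 and ln(18) = 2.89; z_{0.04} = -1.751, z_{0.5} = 0.
σ = (2.89 − 1.988)/(0 − (-1.751)) = 0.516.
μ = 1.988 − (-1.751)·0.516 = 2.890.
CV = √(exp(σ²)−1) = √(exp(0.2658)−1) = 0.552.

σ ≈ 0.516, CV ≈ 0.552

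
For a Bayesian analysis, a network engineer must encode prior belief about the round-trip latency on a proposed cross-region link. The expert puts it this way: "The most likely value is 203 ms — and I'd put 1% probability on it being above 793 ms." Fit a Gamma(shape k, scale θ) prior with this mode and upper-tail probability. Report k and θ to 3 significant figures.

k ≈ 3.27, θ ≈ 89.6

Gamma(k,θ) with k>1 has mode (k−1)θ, so θ = 203/(k−1).
Need P(X < 793) = 0.99 with θ tied to k this way. Start at k = 2, θ = 203: P(X<793) ≈ 0.901.
Too low — raise k to concentrate. Iterating converges to k ≈ 3.27.
Then θ = 203/(3.27−1) ≈ 89.6.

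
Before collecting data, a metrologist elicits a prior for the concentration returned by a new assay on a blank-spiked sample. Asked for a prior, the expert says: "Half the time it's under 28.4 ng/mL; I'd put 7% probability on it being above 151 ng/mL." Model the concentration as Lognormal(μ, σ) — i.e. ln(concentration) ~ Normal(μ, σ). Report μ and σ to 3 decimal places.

μ ≈ 3.346, σ ≈ 1.132

If T ~ Lognormal(μ,σ) then ln T ~ Normal(μ,σ), so the p-quantile of ln T is μ + z_p·σ.
ln(28.4) = 3.346 and ln(151) = 5.017; z_{0.5} = 0, z_{0.93} = 1.476.
σ = (5.017 − 3.346)/(1.476 − (0)) = 1.132.
μ = 3.346 − (0)·1.132 = 3.346.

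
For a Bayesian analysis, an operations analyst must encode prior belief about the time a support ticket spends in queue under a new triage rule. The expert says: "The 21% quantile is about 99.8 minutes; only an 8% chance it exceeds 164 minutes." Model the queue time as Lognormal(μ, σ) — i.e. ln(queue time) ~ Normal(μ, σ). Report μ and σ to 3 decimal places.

μ ≈ 4.784, σ ≈ 0.225

If T ~ Lognormal(μ,σ) then ln T ~ Normal(μ,σ), so the p-quantile of ln T is μ + z_p·σ.
ln(99.8) = 4.603 and ln(164) = 5.1; z_{0.21} = -0.8064, z_{0.92} = 1.405.
σ = (5.1 − 4.603)/(1.405 − (-0.8064)) = 0.225.
μ = 4.603 − (-0.8064)·0.225 = 4.784.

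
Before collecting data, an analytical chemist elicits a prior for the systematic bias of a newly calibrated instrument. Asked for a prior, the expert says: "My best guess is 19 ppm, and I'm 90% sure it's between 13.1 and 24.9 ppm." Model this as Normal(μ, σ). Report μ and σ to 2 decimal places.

μ = 19.00, σ = 3.59

A symmetric 90% interval runs μ ± z·σ with z = 1.645.
Half-width = 5.9, so σ = 5.9/1.645 = 3.59.
μ is the stated best guess, 19.00.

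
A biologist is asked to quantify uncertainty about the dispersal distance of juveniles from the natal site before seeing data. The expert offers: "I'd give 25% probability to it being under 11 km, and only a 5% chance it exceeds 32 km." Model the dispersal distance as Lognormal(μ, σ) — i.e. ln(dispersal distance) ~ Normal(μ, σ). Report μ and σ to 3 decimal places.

If T ~ Lognormal(μ,σ) then ln T ~ Normal(μ,σ), so the p-quantile of ln T is μ + z_p·σ.
ln(11) = 2.398 and ln(32) = 3.466; z_{0.25} = -0.6745, z_{0.95} = 1.645.
σ = (3.466 − 2.398)/(1.645 − (-0.6745)) = 0.460.
μ = 2.398 − (-0.6745)·0.460 = 2.708.

μ ≈ 2.708, σ ≈ 0.460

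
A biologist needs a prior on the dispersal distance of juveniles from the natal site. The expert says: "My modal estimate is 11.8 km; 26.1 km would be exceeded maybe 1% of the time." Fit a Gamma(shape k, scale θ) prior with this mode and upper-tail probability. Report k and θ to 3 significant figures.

Gamma(k,θ) with k>1 has mode (k−1)θ, so θ = 11.8/(k−1).
Need P(X < 26.1) = 0.99 with θ tied to k this way. Start at k = 2, θ = 11.8: P(X<26.1) ≈ 0.648.
Too low — raise k to concentrate. Iterating converges to k ≈ 8.64.
Then θ = 11.8/(8.64−1) ≈ 1.54.

k ≈ 8.64, θ ≈ 1.54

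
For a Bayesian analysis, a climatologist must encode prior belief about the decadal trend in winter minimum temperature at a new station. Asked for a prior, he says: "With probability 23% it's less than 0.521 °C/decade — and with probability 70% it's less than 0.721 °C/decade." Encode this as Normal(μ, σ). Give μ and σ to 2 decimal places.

μ = 0.64, σ = 0.16

For Normal(μ,σ), the p-quantile is μ + z_p·σ. Here z_{0.23} = -0.7388, z_{0.7} = 0.5244.
So 0.521 = μ − 0.7388σ and 0.721 = μ + 0.5244σ.
Subtracting: σ = (0.721 − 0.521)/(0.5244 − (-0.7388)) = 0.16.
Then μ = 0.521 − (-0.7388)·0.16 = 0.64.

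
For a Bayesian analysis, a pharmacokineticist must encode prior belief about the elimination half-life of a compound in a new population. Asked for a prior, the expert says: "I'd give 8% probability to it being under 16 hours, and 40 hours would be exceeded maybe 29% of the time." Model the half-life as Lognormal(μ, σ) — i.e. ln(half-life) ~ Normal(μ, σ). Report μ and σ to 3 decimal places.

μ ≈ 3.430, σ ≈ 0.468

If T ~ Lognormal(μ,σ) then ln T ~ Normal(μ,σ), so the p-quantile of ln T is μ + z_p·σ.
ln(16) = 2.773 and ln(40) = 3.689; z_{0.08} = -1.405, z_{0.71} = 0.5534.
σ = (3.689 − 2.773)/(0.5534 − (-1.405)) = 0.468.
μ = 2.773 − (-1.405)·0.468 = 3.430.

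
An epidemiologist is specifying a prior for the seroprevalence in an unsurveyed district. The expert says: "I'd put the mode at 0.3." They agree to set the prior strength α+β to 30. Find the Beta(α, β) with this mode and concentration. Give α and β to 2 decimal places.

α = 9.40, β = 20.60

For α,β > 1 the Beta mode is (α−1)/(α+β−2). With α+β = 30, the mode is (α−1)/28.
Set (α−1)/28 = 0.3 → α = 1 + 0.3·28 = 9.40.
β = 30 − α = 20.60.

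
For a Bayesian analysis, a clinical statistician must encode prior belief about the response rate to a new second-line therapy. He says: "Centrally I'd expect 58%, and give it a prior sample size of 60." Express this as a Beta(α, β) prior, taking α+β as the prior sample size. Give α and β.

Under the effective-sample-size interpretation, Beta(α, β) has prior mean α/(α+β) and prior sample size α+β.
So α+β = 60 and α/(α+β) = 0.58, giving α = 0.58·60 = 34.8 and β = 60 − 34.8 = 25.2.

α = 34.8, β = 25.2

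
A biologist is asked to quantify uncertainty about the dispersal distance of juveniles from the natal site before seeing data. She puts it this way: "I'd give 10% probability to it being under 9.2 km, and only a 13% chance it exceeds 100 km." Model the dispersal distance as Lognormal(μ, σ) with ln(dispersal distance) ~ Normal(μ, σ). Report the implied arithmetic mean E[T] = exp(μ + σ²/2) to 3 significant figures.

If T ~ Lognormal(μ,σ) then ln T ~ Normal(μ,σ), so the p-quantile of ln T is μ + z_p·σ.
ln(9.2) = 2.219 and ln(100) = 4.605; z_{0.1} = -1.282, z_{0.87} = 1.126.
σ = (4.605 − 2.219)/(1.126 − (-1.282)) = 0.991.
μ = 2.219 − (-1.282)·0.991 = 3.489.
E[T] = exp(μ + σ²/2) = exp(3.489 + 0.4909) = 53.5 km.

E[T] ≈ 53.5 km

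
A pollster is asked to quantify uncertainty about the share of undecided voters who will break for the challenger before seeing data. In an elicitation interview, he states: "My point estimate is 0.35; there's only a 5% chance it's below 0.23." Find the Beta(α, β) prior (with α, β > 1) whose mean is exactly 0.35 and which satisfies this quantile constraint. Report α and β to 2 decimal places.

α ≈ 13.57, β ≈ 25.20

With mean 0.35 fixed, write α = 0.35s, β = 0.65s where s = α+β.
Need P(θ < 0.23) = 0.05 under Beta(0.35s, 0.65s). Normal approximation: (q−m)/√(m(1−m)/s) ≈ z_{0.05} = -1.64, so s ≈ 0.35·0.65·(-1.64)²/(0.23−0.35)² = 42.7.
At s = 42.7: P(θ<0.23) ≈ 0.042. Adjusting to match 0.05 gives s ≈ 38.77.
So α = 0.35·38.77 ≈ 13.57, β = 0.65·38.77 ≈ 25.20.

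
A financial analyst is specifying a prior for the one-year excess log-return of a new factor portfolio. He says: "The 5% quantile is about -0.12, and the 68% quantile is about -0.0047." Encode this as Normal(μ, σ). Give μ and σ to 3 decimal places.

For Normal(μ,σ), the p-quantile is μ + z_p·σ. Here z_{0.05} = -1.645, z_{0.68} = 0.4677.
So -0.12 = μ − 1.645σ and -0.0047 = μ + 0.4677σ.
Subtracting: σ = (-0.0047 − -0.12)/(0.4677 − (-1.645)) = 0.055.
Then μ = -0.12 − (-1.645)·0.055 = -0.030.

μ = -0.030, σ = 0.055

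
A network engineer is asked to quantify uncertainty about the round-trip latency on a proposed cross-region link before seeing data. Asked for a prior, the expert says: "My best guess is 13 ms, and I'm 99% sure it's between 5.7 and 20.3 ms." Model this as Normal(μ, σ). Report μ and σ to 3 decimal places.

A symmetric 99% interval runs μ ± z·σ with z = 2.576.
Half-width = 7.3, so σ = 7.3/2.576 = 2.834.
μ is the stated best guess, 13.000.

μ = 13.000, σ = 2.834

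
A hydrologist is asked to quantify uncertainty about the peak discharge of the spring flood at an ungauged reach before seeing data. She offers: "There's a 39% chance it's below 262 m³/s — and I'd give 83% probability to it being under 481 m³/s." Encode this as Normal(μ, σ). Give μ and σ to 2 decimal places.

For Normal(μ,σ), the p-quantile is μ + z_p·σ. Here z_{0.39} = -0.2793, z_{0.83} = 0.9542.
So 262 = μ − 0.2793σ and 481 = μ + 0.9542σ.
Subtracting: σ = (481 − 262)/(0.9542 − (-0.2793)) = 177.55.
Then μ = 262 − (-0.2793)·177.55 = 311.59.

μ = 311.59, σ = 177.55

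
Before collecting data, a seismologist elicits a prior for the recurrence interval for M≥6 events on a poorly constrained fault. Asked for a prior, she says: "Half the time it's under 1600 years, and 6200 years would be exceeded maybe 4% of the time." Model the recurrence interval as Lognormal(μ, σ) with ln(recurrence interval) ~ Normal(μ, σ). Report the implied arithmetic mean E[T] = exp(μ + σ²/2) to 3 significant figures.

E[T] ≈ 2160 years

If T ~ Lognormal(μ,σ) then ln T ~ Normal(μ,σ), so the p-quantile of ln T is μ + z_p·σ.
ln(1600) = 7.378 and ln(6200) = 8.732; z_{0.5} = 0, z_{0.96} = 1.751.
σ = (8.732 − 7.378)/(1.751 − (0)) = 0.774.
μ = 7.378 − (0)·0.774 = 7.378.
E[T] = exp(μ + σ²/2) = exp(7.378 + 0.2993) = 2160 years.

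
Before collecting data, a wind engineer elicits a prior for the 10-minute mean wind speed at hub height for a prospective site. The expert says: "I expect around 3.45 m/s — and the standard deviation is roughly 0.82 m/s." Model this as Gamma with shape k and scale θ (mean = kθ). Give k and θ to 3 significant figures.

For Gamma(k, scale θ): mean = kθ, variance = kθ², so CV = 1/√k.
CV = SD/mean = 0.82/3.45 = 0.2377, hence k = 1/CV² = 17.7.
Then θ = mean/k = 3.45/17.7 = 0.195.

k ≈ 17.7, θ ≈ 0.195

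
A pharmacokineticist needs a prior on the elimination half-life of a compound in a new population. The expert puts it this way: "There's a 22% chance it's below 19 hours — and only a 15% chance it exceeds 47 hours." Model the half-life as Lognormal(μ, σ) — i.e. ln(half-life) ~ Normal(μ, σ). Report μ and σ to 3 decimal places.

μ ≈ 3.331, σ ≈ 0.501

If T ~ Lognormal(μ,σ) then ln T ~ Normal(μ,σ), so the p-quantile of ln T is μ + z_p·σ.
ln(19) = 2.944 and ln(47) = 3.85; z_{0.22} = -0.7722, z_{0.85} = 1.036.
σ = (3.85 − 2.944)/(1.036 − (-0.7722)) = 0.501.
μ = 2.944 − (-0.7722)·0.501 = 3.331.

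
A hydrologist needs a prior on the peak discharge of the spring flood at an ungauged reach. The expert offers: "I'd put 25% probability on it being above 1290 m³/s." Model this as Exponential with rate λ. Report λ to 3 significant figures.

P(T > 1290.0) = e^(−λ·1290.0) = 0.25, so λ = −ln(0.25)/1290.0 = 0.00107.

λ ≈ 0.00107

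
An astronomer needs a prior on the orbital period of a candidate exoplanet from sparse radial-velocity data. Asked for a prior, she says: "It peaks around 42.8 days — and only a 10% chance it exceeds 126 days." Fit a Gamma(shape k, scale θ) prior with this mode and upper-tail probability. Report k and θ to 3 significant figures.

Gamma(k,θ) with k>1 has mode (k−1)θ, so θ = 42.8/(k−1).
Need P(X < 126) = 0.9 with θ tied to k this way. Start at k = 2, θ = 42.8: P(X<126) ≈ 0.792.
Too low — raise k to concentrate. Iterating converges to k ≈ 2.63.
Then θ = 42.8/(2.63−1) ≈ 26.2.

k ≈ 2.63, θ ≈ 26.2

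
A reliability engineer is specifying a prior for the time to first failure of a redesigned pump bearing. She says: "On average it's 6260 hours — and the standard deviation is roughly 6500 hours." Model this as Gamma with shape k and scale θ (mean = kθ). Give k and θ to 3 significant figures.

For Gamma(k, scale θ): mean = kθ, variance = kθ², so CV = 1/√k.
CV = SD/mean = 6500/6260 = 1.038, hence k = 1/CV² = 0.928.
Then θ = mean/k = 6260/0.928 = 6750.

k ≈ 0.928, θ ≈ 6750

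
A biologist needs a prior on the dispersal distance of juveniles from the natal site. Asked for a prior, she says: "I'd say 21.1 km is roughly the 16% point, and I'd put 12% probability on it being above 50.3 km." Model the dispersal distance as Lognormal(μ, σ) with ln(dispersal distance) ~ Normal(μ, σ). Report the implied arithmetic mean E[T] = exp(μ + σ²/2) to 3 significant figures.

If T ~ Lognormal(μ,σ) then ln T ~ Normal(μ,σ), so the p-quantile of ln T is μ + z_p·σ.
ln(21.1) = 3.049 and ln(50.3) = 3.918; z_{0.16} = -0.9945, z_{0.88} = 1.175.
σ = (3.918 − 3.049)/(1.175 − (-0.9945)) = 0.400.
μ = 3.049 − (-0.9945)·0.400 = 3.447.
E[T] = exp(μ + σ²/2) = exp(3.447 + 0.0802) = 34 km.

E[T] ≈ 34 km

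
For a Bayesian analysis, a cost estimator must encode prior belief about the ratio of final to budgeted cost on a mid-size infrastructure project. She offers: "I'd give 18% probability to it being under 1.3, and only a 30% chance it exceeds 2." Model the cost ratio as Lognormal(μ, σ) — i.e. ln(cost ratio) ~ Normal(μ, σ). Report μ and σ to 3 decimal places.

μ ≈ 0.536, σ ≈ 0.299

If T ~ Lognormal(μ,σ) then ln T ~ Normal(μ,σ), so the p-quantile of ln T is μ + z_p·σ.
ln(1.3) = 0.2624 and ln(2) = 0.6931; z_{0.18} = -0.9154, z_{0.7} = 0.5244.
σ = (0.6931 − 0.2624)/(0.5244 − (-0.9154)) = 0.299.
μ = 0.2624 − (-0.9154)·0.299 = 0.536.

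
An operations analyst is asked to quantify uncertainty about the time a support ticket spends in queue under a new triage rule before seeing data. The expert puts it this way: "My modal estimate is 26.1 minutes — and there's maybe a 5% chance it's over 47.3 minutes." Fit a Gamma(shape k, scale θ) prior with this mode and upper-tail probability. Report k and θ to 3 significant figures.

k ≈ 8.88, θ ≈ 3.31

Gamma(k,θ) with k>1 has mode (k−1)θ, so θ = 26.1/(k−1).
Need P(X < 47.3) = 0.95 with θ tied to k this way. Start at k = 2, θ = 26.1: P(X<47.3) ≈ 0.541.
Too low — raise k to concentrate. Iterating converges to k ≈ 8.88.
Then θ = 26.1/(8.88−1) ≈ 3.31.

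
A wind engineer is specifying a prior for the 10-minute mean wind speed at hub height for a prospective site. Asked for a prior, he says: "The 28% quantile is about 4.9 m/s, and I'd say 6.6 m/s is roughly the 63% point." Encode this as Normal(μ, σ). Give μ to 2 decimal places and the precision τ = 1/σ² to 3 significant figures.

The p-quantile of Normal(μ,σ) is μ + z_p·σ, with z_{0.28} = -0.5828 and z_{0.63} = 0.3319.
Eliminate σ: μ = (z₂·x₁ − z₁·x₂)/(z₂ − z₁) = (0.3319·4.9 − (-0.5828)·6.6)/0.9147 = 5.98.
Then σ = (x₂ − x₁)/(z₂ − z₁) = (6.6 − 4.9)/0.9147 = 1.86.
Precision τ = 1/σ² = 1/1.859² = 0.29.

μ = 5.98, τ = 0.29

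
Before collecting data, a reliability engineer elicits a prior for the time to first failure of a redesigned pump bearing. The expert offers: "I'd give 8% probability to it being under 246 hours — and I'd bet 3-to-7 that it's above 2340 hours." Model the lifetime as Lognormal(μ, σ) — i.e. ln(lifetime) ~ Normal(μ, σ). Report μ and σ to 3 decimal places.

μ ≈ 7.146, σ ≈ 1.167

If T ~ Lognormal(μ,σ) then ln T ~ Normal(μ,σ), so the p-quantile of ln T is μ + z_p·σ.
ln(246) = 5.505 and ln(2340) = 7.758; z_{0.08} = -1.405, z_{0.7} = 0.5244.
σ = (7.758 − 5.505)/(0.5244 − (-1.405)) = 1.167.
μ = 5.505 − (-1.405)·1.167 = 7.146.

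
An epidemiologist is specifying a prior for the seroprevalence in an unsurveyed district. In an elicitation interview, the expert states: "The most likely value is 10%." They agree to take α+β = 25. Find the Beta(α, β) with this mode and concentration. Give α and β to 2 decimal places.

For α,β > 1 the Beta mode is (α−1)/(α+β−2). With α+β = 25, the mode is (α−1)/23.
Set (α−1)/23 = 0.1 → α = 1 + 0.1·23 = 3.30.
β = 25 − α = 21.70.

α = 3.30, β = 21.70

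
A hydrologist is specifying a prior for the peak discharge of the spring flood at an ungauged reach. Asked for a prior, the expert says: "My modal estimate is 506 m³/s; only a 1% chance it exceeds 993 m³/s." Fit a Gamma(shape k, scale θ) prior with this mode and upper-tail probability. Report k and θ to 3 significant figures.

Gamma(k,θ) with k>1 has mode (k−1)θ, so θ = 506/(k−1).
Need P(X < 993) = 0.99 with θ tied to k this way. Start at k = 2, θ = 506: P(X<993) ≈ 0.584.
Too low — raise k to concentrate. Iterating converges to k ≈ 11.8.
Then θ = 506/(11.8−1) ≈ 46.7.

k ≈ 11.8, θ ≈ 46.7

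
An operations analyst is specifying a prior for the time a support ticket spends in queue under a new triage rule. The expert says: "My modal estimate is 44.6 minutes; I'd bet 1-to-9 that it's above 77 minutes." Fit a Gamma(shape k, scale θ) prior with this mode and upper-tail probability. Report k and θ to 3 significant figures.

k ≈ 7.36, θ ≈ 7.01

Gamma(k,θ) with k>1 has mode (k−1)θ, so θ = 44.6/(k−1).
Need P(X < 77) = 0.9 with θ tied to k this way. Start at k = 2, θ = 44.6: P(X<77) ≈ 0.515.
Too low — raise k to concentrate. Iterating converges to k ≈ 7.36.
Then θ = 44.6/(7.36−1) ≈ 7.01.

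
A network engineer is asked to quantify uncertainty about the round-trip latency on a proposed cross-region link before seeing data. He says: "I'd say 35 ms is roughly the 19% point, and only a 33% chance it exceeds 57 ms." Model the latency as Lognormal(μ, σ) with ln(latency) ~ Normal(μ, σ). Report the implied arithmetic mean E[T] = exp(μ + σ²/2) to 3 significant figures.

E[T] ≈ 51.9 ms

If T ~ Lognormal(μ,σ) then ln T ~ Normal(μ,σ), so the p-quantile of ln T is μ + z_p·σ.
ln(35) = 3.555 and ln(57) = 4.043; z_{0.19} = -0.8779, z_{0.67} = 0.4399.
σ = (4.043 − 3.555)/(0.4399 − (-0.8779)) = 0.370.
μ = 3.555 − (-0.8779)·0.370 = 3.880.
E[T] = exp(μ + σ²/2) = exp(3.880 + 0.0685) = 51.9 ms.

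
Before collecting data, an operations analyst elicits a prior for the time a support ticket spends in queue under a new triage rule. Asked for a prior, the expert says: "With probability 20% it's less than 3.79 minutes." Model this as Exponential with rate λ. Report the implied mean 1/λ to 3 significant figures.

P(T < 3.79) = 1 − e^(−λ·3.79) = 0.2, so λ = −ln(1−0.2)/3.79 = −ln(0.8)/3.79 = 0.0589.
Mean = 1/λ = 17 minutes.

mean ≈ 17 minutes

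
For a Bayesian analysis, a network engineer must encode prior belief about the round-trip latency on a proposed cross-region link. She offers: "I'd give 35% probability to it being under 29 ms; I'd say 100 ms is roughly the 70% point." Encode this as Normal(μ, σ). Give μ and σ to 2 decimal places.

μ = 59.07, σ = 78.05

The p-quantile of Normal(μ,σ) is μ + z_p·σ, with z_{0.35} = -0.3853 and z_{0.7} = 0.5244.
Eliminate σ: μ = (z₂·x₁ − z₁·x₂)/(z₂ − z₁) = (0.5244·29 − (-0.3853)·100)/0.9097 = 59.07.
Then σ = (x₂ − x₁)/(z₂ − z₁) = (100 − 29)/0.9097 = 78.05.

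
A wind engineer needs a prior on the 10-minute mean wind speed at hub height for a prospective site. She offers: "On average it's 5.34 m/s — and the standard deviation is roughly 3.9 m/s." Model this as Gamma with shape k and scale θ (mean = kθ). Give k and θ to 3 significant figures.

For Gamma(k, scale θ): mean = kθ, variance = kθ², so CV = 1/√k.
CV = SD/mean = 3.9/5.34 = 0.7303, hence k = 1/CV² = 1.87.
Then θ = mean/k = 5.34/1.87 = 2.85.

k ≈ 1.87, θ ≈ 2.85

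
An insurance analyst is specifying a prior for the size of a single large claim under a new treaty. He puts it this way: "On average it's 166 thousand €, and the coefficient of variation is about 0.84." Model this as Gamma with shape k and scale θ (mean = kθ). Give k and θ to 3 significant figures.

For Gamma(k, scale θ): mean = kθ, variance = kθ², so CV = 1/√k.
CV = 0.84, hence k = 1/CV² = 1.42.
Then θ = mean/k = 166/1.42 = 117.

k ≈ 1.42, θ ≈ 117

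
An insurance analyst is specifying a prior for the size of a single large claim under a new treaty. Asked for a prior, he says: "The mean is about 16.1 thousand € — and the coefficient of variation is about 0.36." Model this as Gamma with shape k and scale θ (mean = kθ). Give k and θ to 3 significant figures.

For Gamma(k, scale θ): mean = kθ, variance = kθ², so CV = 1/√k.
CV = 0.36, hence k = 1/CV² = 7.72.
Then θ = mean/k = 16.1/7.72 = 2.09.

k ≈ 7.72, θ ≈ 2.09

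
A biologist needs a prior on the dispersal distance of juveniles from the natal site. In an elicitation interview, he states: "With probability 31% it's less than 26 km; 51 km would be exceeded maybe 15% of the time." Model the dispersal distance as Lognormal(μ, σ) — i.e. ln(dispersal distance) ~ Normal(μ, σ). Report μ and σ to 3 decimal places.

If T ~ Lognormal(μ,σ) then ln T ~ Normal(μ,σ), so the p-quantile of ln T is μ + z_p·σ.
ln(26) = 3.258 and ln(51) = 3.932; z_{0.31} = -0.4959, z_{0.85} = 1.036.
σ = (3.932 − 3.258)/(1.036 − (-0.4959)) = 0.440.
μ = 3.258 − (-0.4959)·0.440 = 3.476.

μ ≈ 3.476, σ ≈ 0.440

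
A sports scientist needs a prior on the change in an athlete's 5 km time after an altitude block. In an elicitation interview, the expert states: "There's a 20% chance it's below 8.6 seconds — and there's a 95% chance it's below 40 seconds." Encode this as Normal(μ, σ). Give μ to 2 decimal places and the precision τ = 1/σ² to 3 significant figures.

For Normal(μ,σ), the p-quantile is μ + z_p·σ. Here z_{0.2} = -0.8416, z_{0.95} = 1.645.
So 8.6 = μ − 0.8416σ and 40 = μ + 1.645σ.
Subtracting: σ = (40 − 8.6)/(1.645 − (-0.8416)) = 12.63.
Then μ = 8.6 − (-0.8416)·12.63 = 19.23.
Precision τ = 1/σ² = 1/12.63² = 0.00627.

μ = 19.23, τ = 0.00627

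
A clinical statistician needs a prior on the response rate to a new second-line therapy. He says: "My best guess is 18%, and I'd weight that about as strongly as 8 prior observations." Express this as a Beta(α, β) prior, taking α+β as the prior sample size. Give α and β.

Under the effective-sample-size interpretation, Beta(α, β) has prior mean α/(α+β) and prior sample size α+β.
So α+β = 8 and α/(α+β) = 0.18, giving α = 0.18·8 = 1.44 and β = 8 − 1.44 = 6.56.

α = 1.44, β = 6.56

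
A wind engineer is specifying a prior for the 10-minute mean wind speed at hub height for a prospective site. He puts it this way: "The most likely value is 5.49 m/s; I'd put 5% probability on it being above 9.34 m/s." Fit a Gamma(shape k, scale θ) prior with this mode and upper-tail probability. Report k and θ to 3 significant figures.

k ≈ 10.9, θ ≈ 0.555

Gamma(k,θ) with k>1 has mode (k−1)θ, so θ = 5.49/(k−1).
Need P(X < 9.34) = 0.95 with θ tied to k this way. Start at k = 2, θ = 5.49: P(X<9.34) ≈ 0.507.
Too low — raise k to concentrate. Iterating converges to k ≈ 10.9.
Then θ = 5.49/(10.9−1) ≈ 0.555.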